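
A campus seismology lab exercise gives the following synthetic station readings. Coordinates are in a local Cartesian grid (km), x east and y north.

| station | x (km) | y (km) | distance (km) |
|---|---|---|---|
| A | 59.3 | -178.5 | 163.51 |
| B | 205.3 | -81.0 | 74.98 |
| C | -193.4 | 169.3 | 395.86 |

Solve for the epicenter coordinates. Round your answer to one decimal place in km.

x ≈ 143.6 km, y ≈ -38.4 km

Circle about each station: (x − 59.3)² + (y + 178.5)² = 163.51²; (x − 205.3)² + (y + 81.0)² = 74.98²; (x + 193.4)² + (y − 169.3)² = 395.86².
Subtracting the A equation from the B and C equations removes the quadratic terms:
292.0 x + 195.0 y = 34443.87
-505.4 x + 695.6 y = -99282.31
Solving the 2×2 system: x ≈ 143.6, y ≈ -38.4 km.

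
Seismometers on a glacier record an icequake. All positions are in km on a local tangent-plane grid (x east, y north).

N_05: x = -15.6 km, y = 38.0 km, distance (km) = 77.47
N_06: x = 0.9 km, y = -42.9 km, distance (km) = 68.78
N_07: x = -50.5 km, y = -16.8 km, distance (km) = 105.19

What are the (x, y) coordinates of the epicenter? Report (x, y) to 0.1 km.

(53.0, 2.0)

Circle about each station: (x + 15.6)² + (y − 38.0)² = 77.47²; (x − 0.9)² + (y + 42.9)² = 68.78²; (x + 50.5)² + (y + 16.8)² = 105.19².
Subtracting pairs of circle equations eliminates x²+y² and gives linear equations (the radical axes):
33.0 x − 161.8 y = 1424.77
-69.8 x − 109.6 y = -3918.21
Solving the 2×2 system: x ≈ 53.0, y ≈ 2.0 km.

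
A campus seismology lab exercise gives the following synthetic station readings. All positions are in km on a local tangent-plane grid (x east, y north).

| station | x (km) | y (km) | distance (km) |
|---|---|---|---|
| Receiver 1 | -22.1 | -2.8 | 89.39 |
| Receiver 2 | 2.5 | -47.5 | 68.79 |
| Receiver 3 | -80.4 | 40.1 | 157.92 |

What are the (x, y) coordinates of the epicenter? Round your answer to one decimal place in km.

(65.6, -20.1)

Circle about each station: (x + 22.1)² + (y + 2.8)² = 89.39²; (x − 2.5)² + (y + 47.5)² = 68.79²; (x + 80.4)² + (y − 40.1)² = 157.92².
Subtracting pairs of circle equations eliminates x²+y² and gives linear equations (the radical axes):
49.2 x − 89.4 y = 5024.76
-116.6 x + 85.8 y = -9372.23
Solving the 2×2 system: x ≈ 65.6, y ≈ -20.1 km.
Check against Receiver 1 (with the unrounded x, y): √((x + 22.1)²+(y + 2.8)²) = 89.37 ≈ 89.39 km. ✓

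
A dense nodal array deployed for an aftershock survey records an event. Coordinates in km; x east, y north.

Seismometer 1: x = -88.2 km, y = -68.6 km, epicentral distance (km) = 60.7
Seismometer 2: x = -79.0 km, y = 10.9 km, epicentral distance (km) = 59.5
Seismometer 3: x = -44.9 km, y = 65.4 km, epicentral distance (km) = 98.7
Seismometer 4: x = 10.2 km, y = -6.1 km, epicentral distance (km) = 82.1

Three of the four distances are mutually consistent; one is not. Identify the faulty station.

Solve using three stations at a time. Using Seismometer 1, Seismometer 2, Seismometer 3 (subtract circle equations pairwise → linear system) gives (x, y) ≈ (-39.0, -33.1).
Distances from that point to each station vs reported:
  Seismometer 1: calculated 60.7 vs reported 60.7 → residual 0.0 km
  Seismometer 2: calculated 59.5 vs reported 59.5 → residual 0.0 km
  Seismometer 3: calculated 98.7 vs reported 98.7 → residual 0.0 km
  Seismometer 4: calculated 56.1 vs reported 82.1 → residual 26.0 km
Seismometer 1, Seismometer 2, Seismometer 3 are mutually consistent (residuals ≈ 0); Seismometer 4 is off by 26.0 km.

Seismometer 4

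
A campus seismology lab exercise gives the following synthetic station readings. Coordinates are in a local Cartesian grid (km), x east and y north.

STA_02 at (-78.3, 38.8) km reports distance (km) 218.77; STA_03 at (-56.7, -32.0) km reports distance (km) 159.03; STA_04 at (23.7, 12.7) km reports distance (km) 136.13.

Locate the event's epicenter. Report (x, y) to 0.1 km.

Circle about each station: (x + 78.3)² + (y − 38.8)² = 218.77²; (x + 56.7)² + (y + 32.0)² = 159.03²; (x − 23.7)² + (y − 12.7)² = 136.13².
Subtracting the STA_02 equation from the STA_03 and STA_04 equations removes the quadratic terms:
43.2 x − 141.6 y = 19172.33
204.0 x − 52.2 y = 22415.59
Solving the 2×2 system: x ≈ 81.6, y ≈ -110.5 km.

x ≈ 81.6 km, y ≈ -110.5 km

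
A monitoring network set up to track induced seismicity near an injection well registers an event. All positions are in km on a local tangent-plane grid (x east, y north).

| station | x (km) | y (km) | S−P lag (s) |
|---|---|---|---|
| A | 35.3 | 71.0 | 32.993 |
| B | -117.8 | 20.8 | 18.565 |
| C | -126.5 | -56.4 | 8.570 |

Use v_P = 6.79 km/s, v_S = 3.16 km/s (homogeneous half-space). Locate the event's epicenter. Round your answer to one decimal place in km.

(-83.7, -83.5)

Distance from S−P lag: d = Δt · v_P v_S / (v_P − v_S) = Δt · (6.79·3.16)/(6.79−3.16) ≈ 5.9109·Δt.
So d_A = 195.02, d_B = 109.74, d_C = 50.66 km.
Circle about each station: (x − 35.3)² + (y − 71.0)² = 195.02²; (x + 117.8)² + (y − 20.8)² = 109.74²; (x + 126.5)² + (y + 56.4)² = 50.66².
Subtracting pairs of circle equations eliminates x²+y² and gives linear equations (the radical axes):
-306.2 x − 100.4 y = 34012.32
-323.6 x − 254.8 y = 48362.48
Solving the 2×2 system: x ≈ -83.7, y ≈ -83.5 km.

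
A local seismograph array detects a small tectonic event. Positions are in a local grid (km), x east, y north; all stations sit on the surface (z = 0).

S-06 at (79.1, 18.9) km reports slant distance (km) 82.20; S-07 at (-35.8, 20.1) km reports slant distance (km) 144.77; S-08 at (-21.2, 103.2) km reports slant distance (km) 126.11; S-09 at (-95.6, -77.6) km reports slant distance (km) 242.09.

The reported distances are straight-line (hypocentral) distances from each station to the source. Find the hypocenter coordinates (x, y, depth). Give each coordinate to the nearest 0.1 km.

Each station gives a sphere (x−x_i)² + (y−y_i)² + z² = d_i² (stations at z=0).
Subtracting the S-06 sphere from S-07 and S-08: z² cancels, leaving linear equations in x and y:
-229.8 x + 2.4 y = -19129.88
-200.6 x + 168.6 y = -4661.23
Solving: x ≈ 84.001, y ≈ 72.297 km (keep extra digits for the depth step; rounded: 84.0, 72.3).
Then from the S-06 sphere: z² = 82.20² − (x − 79.1)² − (y − 18.9)² with x = 84.001, y = 72.297, so z ≈ 62.302 ≈ 62.3 km.
Check against S-09 (with the unrounded solution): distance 242.09 ≈ 242.09 km. ✓

(84.0, 72.3, 62.3)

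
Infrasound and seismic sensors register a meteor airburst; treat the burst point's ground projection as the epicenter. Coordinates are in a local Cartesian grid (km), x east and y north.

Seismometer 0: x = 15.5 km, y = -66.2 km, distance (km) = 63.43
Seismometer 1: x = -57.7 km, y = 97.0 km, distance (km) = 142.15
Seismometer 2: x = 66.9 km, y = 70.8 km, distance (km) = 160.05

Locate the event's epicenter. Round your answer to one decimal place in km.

Circle about each station: (x − 15.5)² + (y + 66.2)² = 63.43²; (x + 57.7)² + (y − 97.0)² = 142.15²; (x − 66.9)² + (y − 70.8)² = 160.05².
Subtracting pairs of circle equations eliminates x²+y² and gives linear equations (the radical axes):
-146.4 x + 326.4 y = -8067.66
102.8 x + 274.0 y = -16727.08
Solving the 2×2 system: x ≈ -44.1, y ≈ -44.5 km.
Check against Seismometer 0 (with the unrounded x, y): √((x − 15.5)²+(y + 66.2)²) = 63.43 ≈ 63.43 km. ✓

(-44.1, -44.5)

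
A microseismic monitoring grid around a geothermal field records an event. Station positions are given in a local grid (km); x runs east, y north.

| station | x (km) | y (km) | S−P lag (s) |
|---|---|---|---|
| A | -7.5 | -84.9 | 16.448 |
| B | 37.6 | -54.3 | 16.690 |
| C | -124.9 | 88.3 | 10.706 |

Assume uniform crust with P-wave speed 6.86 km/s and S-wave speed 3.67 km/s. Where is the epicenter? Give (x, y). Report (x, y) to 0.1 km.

x ≈ -60.5 km, y ≈ 33.6 km

Distance from S−P lag: d = Δt · v_P v_S / (v_P − v_S) = Δt · (6.86·3.67)/(6.86−3.67) ≈ 7.8922·Δt.
So d_A = 129.81, d_B = 131.72, d_C = 84.49 km.
Circle about each station: (x + 7.5)² + (y + 84.9)² = 129.81²; (x − 37.6)² + (y + 54.3)² = 131.72²; (x + 124.9)² + (y − 88.3)² = 84.49².
Subtracting the A equation from the B and C equations removes the quadratic terms:
90.2 x + 61.2 y = -3401.53
-234.8 x + 346.4 y = 25844.72
Solving the 2×2 system: x ≈ -60.5, y ≈ 33.6 km.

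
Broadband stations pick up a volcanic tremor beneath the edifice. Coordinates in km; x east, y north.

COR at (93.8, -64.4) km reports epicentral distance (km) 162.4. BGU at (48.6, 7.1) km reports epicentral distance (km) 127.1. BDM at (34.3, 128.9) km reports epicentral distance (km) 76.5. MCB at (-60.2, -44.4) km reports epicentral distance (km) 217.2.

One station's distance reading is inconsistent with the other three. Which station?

BGU

Solve using three stations at a time. Using COR, BDM, MCB (subtract circle equations pairwise → linear system) gives (x, y) ≈ (104.1, 97.7).
Distances from that point to each station vs reported:
  COR: calculated 162.4 vs reported 162.4 → residual 0.0 km
  BGU: calculated 106.2 vs reported 127.1 → residual 20.9 km
  BDM: calculated 76.5 vs reported 76.5 → residual 0.0 km
  MCB: calculated 217.2 vs reported 217.2 → residual 0.0 km
COR, BDM, MCB are mutually consistent (residuals ≈ 0); BGU is off by 20.9 km.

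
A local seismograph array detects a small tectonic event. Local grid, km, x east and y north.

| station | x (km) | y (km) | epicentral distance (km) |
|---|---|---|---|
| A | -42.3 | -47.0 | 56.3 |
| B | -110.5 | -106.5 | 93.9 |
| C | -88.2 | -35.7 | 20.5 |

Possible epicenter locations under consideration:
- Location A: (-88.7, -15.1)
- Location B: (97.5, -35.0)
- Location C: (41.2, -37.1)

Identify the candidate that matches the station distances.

For each candidate, compare |candidate − station| to the reported distance:
Location A: residuals A 0.0, B 0.1, C 0.1 → max 0.1 km
Location B: residuals A 84.0, B 126.0, C 165.2 → max 165.2 km
Location C: residuals A 27.8, B 72.9, C 108.9 → max 108.9 km
Only Location A has all residuals ≈ 0.

Location A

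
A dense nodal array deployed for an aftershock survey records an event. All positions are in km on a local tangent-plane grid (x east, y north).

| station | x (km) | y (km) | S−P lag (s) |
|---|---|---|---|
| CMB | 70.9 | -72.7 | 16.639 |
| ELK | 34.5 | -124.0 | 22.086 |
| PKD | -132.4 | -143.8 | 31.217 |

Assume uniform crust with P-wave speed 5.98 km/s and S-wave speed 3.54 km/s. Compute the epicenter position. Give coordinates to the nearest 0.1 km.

(36.9, 67.6)

Distance from S−P lag: d = Δt · v_P v_S / (v_P − v_S) = Δt · (5.98·3.54)/(5.98−3.54) ≈ 8.6759·Δt.
So d_CMB = 144.36, d_ELK = 191.62, d_PKD = 270.84 km.
Circle about each station: (x − 70.9)² + (y + 72.7)² = 144.36²; (x − 34.5)² + (y + 124.0)² = 191.62²; (x + 132.4)² + (y + 143.8)² = 270.84².
Subtracting the CMB equation from the ELK and PKD equations removes the quadratic terms:
-72.8 x − 102.6 y = -9624.26
-406.6 x − 142.2 y = -24618.40
Solving the 2×2 system: x ≈ 36.9, y ≈ 67.6 km.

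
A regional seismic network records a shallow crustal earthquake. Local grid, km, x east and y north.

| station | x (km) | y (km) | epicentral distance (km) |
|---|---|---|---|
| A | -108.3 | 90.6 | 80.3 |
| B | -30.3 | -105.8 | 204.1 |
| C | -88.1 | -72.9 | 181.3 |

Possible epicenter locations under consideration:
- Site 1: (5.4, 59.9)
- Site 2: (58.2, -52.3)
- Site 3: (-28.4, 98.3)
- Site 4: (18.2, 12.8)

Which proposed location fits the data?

Site 3

For each candidate, compare |candidate − station| to the reported distance:
Site 1: residuals A 37.5, B 34.6, C 18.9 → max 37.5 km
Site 2: residuals A 139.1, B 100.7, C 33.6 → max 139.1 km
Site 3: residuals A 0.0, B 0.0, C 0.0 → max 0.0 km
Site 4: residuals A 68.2, B 76.0, C 44.8 → max 76.0 km
Only Site 3 has all residuals ≈ 0.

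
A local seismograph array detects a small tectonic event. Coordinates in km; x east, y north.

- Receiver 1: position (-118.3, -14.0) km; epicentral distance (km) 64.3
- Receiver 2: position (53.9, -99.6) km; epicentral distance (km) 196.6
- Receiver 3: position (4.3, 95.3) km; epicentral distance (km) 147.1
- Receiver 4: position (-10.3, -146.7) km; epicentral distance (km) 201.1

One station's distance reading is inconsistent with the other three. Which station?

Receiver 3

Solve using three stations at a time. Using Receiver 1, Receiver 2, Receiver 4 (subtract circle equations pairwise → linear system) gives (x, y) ≈ (-84.2, 40.3).
Distances from that point to each station vs reported:
  Receiver 1: calculated 64.1 vs reported 64.3 → residual 0.2 km
  Receiver 2: calculated 196.5 vs reported 196.6 → residual 0.1 km
  Receiver 3: calculated 104.2 vs reported 147.1 → residual 42.9 km
  Receiver 4: calculated 201.0 vs reported 201.1 → residual 0.1 km
Receiver 1, Receiver 2, Receiver 4 are mutually consistent (residuals ≈ 0); Receiver 3 is off by 42.9 km.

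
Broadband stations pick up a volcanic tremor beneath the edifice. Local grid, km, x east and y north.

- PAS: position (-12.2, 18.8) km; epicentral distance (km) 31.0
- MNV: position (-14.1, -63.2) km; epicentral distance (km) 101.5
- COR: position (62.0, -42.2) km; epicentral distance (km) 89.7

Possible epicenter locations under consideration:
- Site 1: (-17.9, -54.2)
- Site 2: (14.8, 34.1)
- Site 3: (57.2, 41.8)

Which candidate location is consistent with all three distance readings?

Site 2

For each candidate, compare |candidate − station| to the reported distance:
Site 1: residuals PAS 42.2, MNV 91.7, COR 8.9 → max 91.7 km
Site 2: residuals PAS 0.0, MNV 0.0, COR 0.0 → max 0.0 km
Site 3: residuals PAS 42.1, MNV 25.4, COR 5.6 → max 42.1 km
Only Site 2 has all residuals ≈ 0.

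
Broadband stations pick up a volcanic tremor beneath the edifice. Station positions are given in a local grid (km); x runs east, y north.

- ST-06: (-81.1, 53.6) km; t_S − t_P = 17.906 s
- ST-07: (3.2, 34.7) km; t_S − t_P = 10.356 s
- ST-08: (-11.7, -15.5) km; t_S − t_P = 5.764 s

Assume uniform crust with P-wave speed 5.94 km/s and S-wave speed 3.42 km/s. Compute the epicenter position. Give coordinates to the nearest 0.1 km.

x ≈ 23.0 km, y ≈ -46.4 km

Distance from S−P lag: d = Δt · v_P v_S / (v_P − v_S) = Δt · (5.94·3.42)/(5.94−3.42) ≈ 8.0614·Δt.
So d_ST-06 = 144.35, d_ST-07 = 83.48, d_ST-08 = 46.47 km.
Circle about each station: (x + 81.1)² + (y − 53.6)² = 144.35²; (x − 3.2)² + (y − 34.7)² = 83.48²; (x + 11.7)² + (y + 15.5)² = 46.47².
Subtracting the ST-06 equation from the ST-07 and ST-08 equations removes the quadratic terms:
168.6 x − 37.8 y = 5632.17
138.8 x − 138.2 y = 9604.43
Solving the 2×2 system: x ≈ 23.0, y ≈ -46.4 km.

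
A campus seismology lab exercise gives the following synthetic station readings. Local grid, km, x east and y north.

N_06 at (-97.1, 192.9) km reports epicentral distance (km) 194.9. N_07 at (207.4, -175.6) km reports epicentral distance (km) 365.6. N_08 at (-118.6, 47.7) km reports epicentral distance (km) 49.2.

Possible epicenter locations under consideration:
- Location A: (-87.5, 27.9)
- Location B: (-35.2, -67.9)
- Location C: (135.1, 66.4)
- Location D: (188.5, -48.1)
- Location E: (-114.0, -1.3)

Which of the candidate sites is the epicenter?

For each candidate, compare |candidate − station| to the reported distance:
Location A: residuals N_06 29.6, N_07 7.3, N_08 12.3 → max 29.6 km
Location B: residuals N_06 73.1, N_07 100.2, N_08 93.3 → max 100.2 km
Location C: residuals N_06 69.5, N_07 113.0, N_08 205.2 → max 205.2 km
Location D: residuals N_06 178.8, N_07 236.7, N_08 272.5 → max 272.5 km
Location E: residuals N_06 0.0, N_07 0.0, N_08 0.0 → max 0.0 km
Only Location E has all residuals ≈ 0.

Location E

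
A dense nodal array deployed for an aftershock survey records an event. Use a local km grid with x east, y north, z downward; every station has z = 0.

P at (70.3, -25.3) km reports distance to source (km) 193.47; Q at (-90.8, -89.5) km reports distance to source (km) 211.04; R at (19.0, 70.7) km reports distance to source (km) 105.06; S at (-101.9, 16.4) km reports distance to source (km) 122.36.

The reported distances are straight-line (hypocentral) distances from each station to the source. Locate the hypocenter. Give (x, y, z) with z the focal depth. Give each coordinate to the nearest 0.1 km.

Each station gives a sphere (x−x_i)² + (y−y_i)² + z² = d_i² (stations at z=0).
Subtracting the P sphere from Q and R: z² cancels, leaving linear equations in x and y:
-322.2 x − 128.4 y = 3565.47
-102.6 x + 192.0 y = 26170.35
Solving: x ≈ -53.905, y ≈ 107.498 km (keep extra digits for the depth step; rounded: -53.9, 107.5).
Then from the P sphere: z² = 193.47² − (x − 70.3)² − (y + 25.3)² with x = -53.905, y = 107.498, so z ≈ 66.094 ≈ 66.1 km.
Check against S (with the unrounded solution): distance 122.35 ≈ 122.36 km. ✓

(-53.9, 107.5, 66.1)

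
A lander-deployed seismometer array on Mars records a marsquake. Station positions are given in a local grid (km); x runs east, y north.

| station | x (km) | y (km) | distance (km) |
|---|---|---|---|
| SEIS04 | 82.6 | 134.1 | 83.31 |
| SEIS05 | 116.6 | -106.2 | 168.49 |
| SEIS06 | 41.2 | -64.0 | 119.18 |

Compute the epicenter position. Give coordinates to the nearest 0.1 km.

Circle about each station: (x − 82.6)² + (y − 134.1)² = 83.31²; (x − 116.6)² + (y + 106.2)² = 168.49²; (x − 41.2)² + (y + 64.0)² = 119.18².
Subtracting the SEIS04 equation from the SEIS05 and SEIS06 equations removes the quadratic terms:
68.0 x − 480.6 y = -21379.89
-82.8 x − 396.2 y = -26275.45
Solving the 2×2 system: x ≈ 62.3, y ≈ 53.3 km.
Check against SEIS04 (with the unrounded x, y): √((x − 82.6)²+(y − 134.1)²) = 83.31 ≈ 83.31 km. ✓

(62.3, 53.3)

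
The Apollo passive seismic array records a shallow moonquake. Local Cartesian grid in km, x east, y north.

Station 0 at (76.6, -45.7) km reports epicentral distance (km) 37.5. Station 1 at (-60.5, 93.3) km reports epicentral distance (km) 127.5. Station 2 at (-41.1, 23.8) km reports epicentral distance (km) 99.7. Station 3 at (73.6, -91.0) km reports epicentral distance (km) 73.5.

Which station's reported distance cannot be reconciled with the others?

Solve using three stations at a time. Using Station 0, Station 2, Station 3 (subtract circle equations pairwise → linear system) gives (x, y) ≈ (47.2, -22.4).
Distances from that point to each station vs reported:
  Station 0: calculated 37.5 vs reported 37.5 → residual 0.0 km
  Station 1: calculated 158.1 vs reported 127.5 → residual 30.6 km
  Station 2: calculated 99.7 vs reported 99.7 → residual 0.0 km
  Station 3: calculated 73.5 vs reported 73.5 → residual 0.0 km
Station 0, Station 2, Station 3 are mutually consistent (residuals ≈ 0); Station 1 is off by 30.6 km.

Station 1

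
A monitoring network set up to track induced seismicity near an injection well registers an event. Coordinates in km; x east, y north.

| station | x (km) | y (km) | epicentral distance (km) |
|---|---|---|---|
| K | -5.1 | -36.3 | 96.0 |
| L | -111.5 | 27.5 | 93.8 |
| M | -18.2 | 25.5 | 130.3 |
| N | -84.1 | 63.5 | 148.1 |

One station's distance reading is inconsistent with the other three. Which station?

L

Solve using three stations at a time. Using K, M, N (subtract circle equations pairwise → linear system) gives (x, y) ≈ (-87.9, -84.4).
Distances from that point to each station vs reported:
  K: calculated 95.7 vs reported 96.0 → residual 0.3 km
  L: calculated 114.3 vs reported 93.8 → residual 20.5 km
  M: calculated 130.1 vs reported 130.3 → residual 0.2 km
  N: calculated 147.9 vs reported 148.1 → residual 0.2 km
K, M, N are mutually consistent (residuals ≈ 0); L is off by 20.5 km.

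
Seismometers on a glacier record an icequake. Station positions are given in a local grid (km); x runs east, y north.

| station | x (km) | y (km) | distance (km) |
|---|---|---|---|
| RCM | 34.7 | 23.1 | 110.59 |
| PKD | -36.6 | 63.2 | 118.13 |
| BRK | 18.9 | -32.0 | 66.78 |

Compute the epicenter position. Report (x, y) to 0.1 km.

-43.9 km east, -54.7 km north

Circle about each station: (x − 34.7)² + (y − 23.1)² = 110.59²; (x + 36.6)² + (y − 63.2)² = 118.13²; (x − 18.9)² + (y + 32.0)² = 66.78².
Subtracting pairs of circle equations eliminates x²+y² and gives linear equations (the radical axes):
-142.6 x + 80.2 y = 1871.55
-31.6 x − 110.2 y = 7414.09
Solving the 2×2 system: x ≈ -43.9, y ≈ -54.7 km.
Check against RCM (with the unrounded x, y): √((x − 34.7)²+(y − 23.1)²) = 110.58 ≈ 110.59 km. ✓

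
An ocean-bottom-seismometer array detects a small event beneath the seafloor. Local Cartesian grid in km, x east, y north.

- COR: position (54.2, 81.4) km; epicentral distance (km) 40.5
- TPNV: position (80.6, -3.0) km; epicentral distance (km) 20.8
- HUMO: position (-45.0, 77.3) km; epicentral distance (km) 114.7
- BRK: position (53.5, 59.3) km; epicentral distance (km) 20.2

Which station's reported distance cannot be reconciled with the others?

TPNV

Solve using three stations at a time. Using COR, HUMO, BRK (subtract circle equations pairwise → linear system) gives (x, y) ≈ (64.2, 42.1).
Distances from that point to each station vs reported:
  COR: calculated 40.5 vs reported 40.5 → residual 0.0 km
  TPNV: calculated 48.0 vs reported 20.8 → residual 27.2 km
  HUMO: calculated 114.7 vs reported 114.7 → residual 0.0 km
  BRK: calculated 20.2 vs reported 20.2 → residual 0.0 km
COR, HUMO, BRK are mutually consistent (residuals ≈ 0); TPNV is off by 27.2 km.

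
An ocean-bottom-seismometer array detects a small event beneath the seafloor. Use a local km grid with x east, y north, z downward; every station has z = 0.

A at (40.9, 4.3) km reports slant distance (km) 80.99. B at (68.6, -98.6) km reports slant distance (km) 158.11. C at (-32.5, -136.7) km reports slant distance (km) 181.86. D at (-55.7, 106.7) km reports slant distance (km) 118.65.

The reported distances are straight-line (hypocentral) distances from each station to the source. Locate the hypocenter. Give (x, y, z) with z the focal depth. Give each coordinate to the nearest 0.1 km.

(2.9, 28.5, 67.3)

Each station gives a sphere (x−x_i)² + (y−y_i)² + z² = d_i² (stations at z=0).
Subtracting the A sphere from B and C: z² cancels, leaving linear equations in x and y:
55.4 x − 205.8 y = -5702.77
-146.8 x − 282.0 y = -8461.84
Solving: x ≈ 2.908, y ≈ 28.493 km (keep extra digits for the depth step; rounded: 2.9, 28.5).
Then from the A sphere: z² = 80.99² − (x − 40.9)² − (y − 4.3)² with x = 2.908, y = 28.493, so z ≈ 67.310 ≈ 67.3 km.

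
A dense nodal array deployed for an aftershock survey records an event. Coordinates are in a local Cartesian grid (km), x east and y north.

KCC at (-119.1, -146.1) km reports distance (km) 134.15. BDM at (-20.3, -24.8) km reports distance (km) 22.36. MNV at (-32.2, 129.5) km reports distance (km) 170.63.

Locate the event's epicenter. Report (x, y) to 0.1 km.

x ≈ -35.6 km, y ≈ -41.1 km

Circle about each station: (x + 119.1)² + (y + 146.1)² = 134.15²; (x + 20.3)² + (y + 24.8)² = 22.36²; (x + 32.2)² + (y − 129.5)² = 170.63².
Subtracting pairs of circle equations eliminates x²+y² and gives linear equations (the radical axes):
197.6 x + 242.6 y = -17006.64
173.8 x + 551.2 y = -28841.30
Solving the 2×2 system: x ≈ -35.6, y ≈ -41.1 km.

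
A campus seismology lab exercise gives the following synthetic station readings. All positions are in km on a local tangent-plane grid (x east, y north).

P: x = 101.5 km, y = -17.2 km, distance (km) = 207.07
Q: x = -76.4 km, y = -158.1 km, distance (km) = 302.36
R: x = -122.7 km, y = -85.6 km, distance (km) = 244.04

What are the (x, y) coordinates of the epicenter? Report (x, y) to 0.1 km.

Circle about each station: (x − 101.5)² + (y + 17.2)² = 207.07²; (x + 76.4)² + (y + 158.1)² = 302.36²; (x + 122.7)² + (y + 85.6)² = 244.04².
Subtracting pairs of circle equations eliminates x²+y² and gives linear equations (the radical axes):
-355.8 x − 281.8 y = -28309.10
-448.4 x − 136.8 y = -4892.98
Solving the 2×2 system: x ≈ -32.1, y ≈ 141.0 km.
Check against P (with the unrounded x, y): √((x − 101.5)²+(y + 17.2)²) = 207.06 ≈ 207.07 km. ✓

(-32.1, 141.0)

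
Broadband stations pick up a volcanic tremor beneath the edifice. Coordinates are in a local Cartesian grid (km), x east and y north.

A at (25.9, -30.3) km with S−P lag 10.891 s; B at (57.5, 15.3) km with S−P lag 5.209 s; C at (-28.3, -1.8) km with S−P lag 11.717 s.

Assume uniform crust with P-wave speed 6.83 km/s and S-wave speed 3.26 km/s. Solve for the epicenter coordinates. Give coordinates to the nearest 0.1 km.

33.5 km east, 37.2 km north

Distance from S−P lag: d = Δt · v_P v_S / (v_P − v_S) = Δt · (6.83·3.26)/(6.83−3.26) ≈ 6.2369·Δt.
So d_A = 67.93, d_B = 32.49, d_C = 73.08 km.
Circle about each station: (x − 25.9)² + (y + 30.3)² = 67.93²; (x − 57.5)² + (y − 15.3)² = 32.49²; (x + 28.3)² + (y + 1.8)² = 73.08².
Subtracting pairs of circle equations eliminates x²+y² and gives linear equations (the radical axes):
63.2 x + 91.2 y = 5510.32
-108.4 x + 57.0 y = -1510.97
Solving the 2×2 system: x ≈ 33.5, y ≈ 37.2 km.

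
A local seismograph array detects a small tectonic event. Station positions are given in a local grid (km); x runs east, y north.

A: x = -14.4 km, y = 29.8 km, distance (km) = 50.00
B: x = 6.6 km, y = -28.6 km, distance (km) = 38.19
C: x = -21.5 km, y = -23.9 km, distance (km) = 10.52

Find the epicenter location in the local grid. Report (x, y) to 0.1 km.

(-30.0, -17.7)

Circle about each station: (x + 14.4)² + (y − 29.8)² = 50.00²; (x − 6.6)² + (y + 28.6)² = 38.19²; (x + 21.5)² + (y + 23.9)² = 10.52².
Subtracting pairs of circle equations eliminates x²+y² and gives linear equations (the radical axes):
42.0 x − 116.8 y = 807.64
-14.2 x − 107.4 y = 2327.39
Solving the 2×2 system: x ≈ -30.0, y ≈ -17.7 km.
Check against A (with the unrounded x, y): √((x + 14.4)²+(y − 29.8)²) = 50.00 ≈ 50.00 km. ✓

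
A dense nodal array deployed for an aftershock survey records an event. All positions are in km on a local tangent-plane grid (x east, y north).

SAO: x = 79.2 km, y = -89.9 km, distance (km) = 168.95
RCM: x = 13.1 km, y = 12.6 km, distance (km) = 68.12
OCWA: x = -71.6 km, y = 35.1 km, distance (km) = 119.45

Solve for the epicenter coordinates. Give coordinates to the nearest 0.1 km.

Circle about each station: (x − 79.2)² + (y + 89.9)² = 168.95²; (x − 13.1)² + (y − 12.6)² = 68.12²; (x + 71.6)² + (y − 35.1)² = 119.45².
Subtracting the SAO equation from the RCM and OCWA equations removes the quadratic terms:
-132.2 x + 205.0 y = 9879.49
-301.6 x + 250.0 y = 6279.72
Solving the 2×2 system: x ≈ 41.1, y ≈ 74.7 km.
Check against SAO (with the unrounded x, y): √((x − 79.2)²+(y + 89.9)²) = 168.95 ≈ 168.95 km. ✓

x ≈ 41.1 km, y ≈ 74.7 km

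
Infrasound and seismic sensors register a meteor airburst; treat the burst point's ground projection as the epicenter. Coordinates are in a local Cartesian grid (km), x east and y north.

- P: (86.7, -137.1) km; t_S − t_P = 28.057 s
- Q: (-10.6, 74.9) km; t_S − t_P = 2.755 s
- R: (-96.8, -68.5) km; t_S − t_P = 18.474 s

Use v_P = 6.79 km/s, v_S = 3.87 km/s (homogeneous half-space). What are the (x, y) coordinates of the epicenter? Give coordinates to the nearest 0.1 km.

Distance from S−P lag: d = Δt · v_P v_S / (v_P − v_S) = Δt · (6.79·3.87)/(6.79−3.87) ≈ 8.9991·Δt.
So d_P = 252.49, d_Q = 24.79, d_R = 166.25 km.
Circle about each station: (x − 86.7)² + (y + 137.1)² = 252.49²; (x + 10.6)² + (y − 74.9)² = 24.79²; (x + 96.8)² + (y + 68.5)² = 166.25².
Subtracting pairs of circle equations eliminates x²+y² and gives linear equations (the radical axes):
-194.6 x + 424.0 y = 42545.73
-367.0 x + 137.2 y = 23861.33
Solving the 2×2 system: x ≈ -33.2, y ≈ 85.1 km.
Check against P (with the unrounded x, y): √((x − 86.7)²+(y + 137.1)²) = 252.49 ≈ 252.49 km. ✓

(-33.2, 85.1)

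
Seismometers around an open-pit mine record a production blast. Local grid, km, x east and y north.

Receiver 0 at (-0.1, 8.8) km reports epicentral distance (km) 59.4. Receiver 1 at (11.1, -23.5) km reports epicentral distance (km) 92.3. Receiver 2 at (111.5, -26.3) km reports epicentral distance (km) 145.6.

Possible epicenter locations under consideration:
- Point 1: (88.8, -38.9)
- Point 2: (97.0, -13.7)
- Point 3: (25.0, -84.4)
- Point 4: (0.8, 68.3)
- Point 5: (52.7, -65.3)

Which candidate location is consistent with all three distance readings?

Point 4

For each candidate, compare |candidate − station| to the reported distance:
Point 1: residuals Receiver 0 41.5, Receiver 1 13.1, Receiver 2 119.6 → max 119.6 km
Point 2: residuals Receiver 0 40.3, Receiver 1 5.8, Receiver 2 126.4 → max 126.4 km
Point 3: residuals Receiver 0 37.1, Receiver 1 29.8, Receiver 2 41.4 → max 41.4 km
Point 4: residuals Receiver 0 0.1, Receiver 1 0.1, Receiver 2 0.0 → max 0.1 km
Point 5: residuals Receiver 0 31.6, Receiver 1 33.3, Receiver 2 75.0 → max 75.0 km
Only Point 4 has all residuals ≈ 0.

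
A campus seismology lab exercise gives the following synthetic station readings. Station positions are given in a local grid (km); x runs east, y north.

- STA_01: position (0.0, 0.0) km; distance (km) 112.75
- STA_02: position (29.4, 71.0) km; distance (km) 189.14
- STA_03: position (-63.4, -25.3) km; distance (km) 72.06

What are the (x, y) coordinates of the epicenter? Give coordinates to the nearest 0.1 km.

(-57.3, -97.1)

Circle about each station: x² + y² = 112.75²; (x − 29.4)² + (y − 71.0)² = 189.14²; (x + 63.4)² + (y + 25.3)² = 72.06².
Subtracting the STA_01 equation from the STA_02 and STA_03 equations removes the quadratic terms:
58.8 x + 142.0 y = -17156.02
-126.8 x − 50.6 y = 12179.57
Solving the 2×2 system: x ≈ -57.3, y ≈ -97.1 km.
Check against STA_01 (with the unrounded x, y): √(x²+y²) = 112.74 ≈ 112.75 km. ✓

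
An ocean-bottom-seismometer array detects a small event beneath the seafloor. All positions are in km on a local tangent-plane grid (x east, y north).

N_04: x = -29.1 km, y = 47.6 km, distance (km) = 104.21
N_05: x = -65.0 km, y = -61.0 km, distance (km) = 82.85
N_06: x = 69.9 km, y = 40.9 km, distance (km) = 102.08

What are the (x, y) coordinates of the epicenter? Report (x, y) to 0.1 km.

x ≈ 16.5 km, y ≈ -46.1 km

Circle about each station: (x + 29.1)² + (y − 47.6)² = 104.21²; (x + 65.0)² + (y + 61.0)² = 82.85²; (x − 69.9)² + (y − 40.9)² = 102.08².
Subtracting pairs of circle equations eliminates x²+y² and gives linear equations (the radical axes):
-71.8 x − 217.2 y = 8829.03
198.0 x − 13.4 y = 3885.65
Solving the 2×2 system: x ≈ 16.5, y ≈ -46.1 km.
Check against N_04 (with the unrounded x, y): √((x + 29.1)²+(y − 47.6)²) = 104.21 ≈ 104.21 km. ✓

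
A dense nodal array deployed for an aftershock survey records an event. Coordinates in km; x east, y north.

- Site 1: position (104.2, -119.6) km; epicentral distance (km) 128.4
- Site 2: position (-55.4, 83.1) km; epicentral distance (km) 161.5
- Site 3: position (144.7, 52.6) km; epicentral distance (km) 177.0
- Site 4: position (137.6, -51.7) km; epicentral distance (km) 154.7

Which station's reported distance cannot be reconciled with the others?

Site 3

Solve using three stations at a time. Using Site 1, Site 2, Site 4 (subtract circle equations pairwise → linear system) gives (x, y) ≈ (-15.5, -73.4).
Distances from that point to each station vs reported:
  Site 1: calculated 128.4 vs reported 128.4 → residual 0.0 km
  Site 2: calculated 161.5 vs reported 161.5 → residual 0.0 km
  Site 3: calculated 203.8 vs reported 177.0 → residual 26.8 km
  Site 4: calculated 154.7 vs reported 154.7 → residual 0.0 km
Site 1, Site 2, Site 4 are mutually consistent (residuals ≈ 0); Site 3 is off by 26.8 km.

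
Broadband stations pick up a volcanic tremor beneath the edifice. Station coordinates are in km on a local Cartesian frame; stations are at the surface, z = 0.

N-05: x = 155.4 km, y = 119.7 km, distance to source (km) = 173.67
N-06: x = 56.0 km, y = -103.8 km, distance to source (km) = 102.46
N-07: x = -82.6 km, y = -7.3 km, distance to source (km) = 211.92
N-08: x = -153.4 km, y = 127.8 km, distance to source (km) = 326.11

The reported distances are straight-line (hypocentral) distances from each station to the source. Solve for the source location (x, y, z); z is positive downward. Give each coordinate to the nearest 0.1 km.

x ≈ 120.0 km, y ≈ -42.4 km, depth ≈ 51.3 km

Each station gives a sphere (x−x_i)² + (y−y_i)² + z² = d_i² (stations at z=0).
Subtracting the N-05 sphere from N-06 and N-07: z² cancels, leaving linear equations in x and y:
-198.8 x − 447.0 y = -4903.59
-476.0 x − 254.0 y = -46350.02
Solving: x ≈ 119.998, y ≈ -42.398 km (keep extra digits for the depth step; rounded: 120.0, -42.4).
Then from the N-05 sphere: z² = 173.67² − (x − 155.4)² − (y − 119.7)² with x = 119.998, y = -42.398, so z ≈ 51.305 ≈ 51.3 km.
Check against N-08 (with the unrounded solution): distance 326.11 ≈ 326.11 km. ✓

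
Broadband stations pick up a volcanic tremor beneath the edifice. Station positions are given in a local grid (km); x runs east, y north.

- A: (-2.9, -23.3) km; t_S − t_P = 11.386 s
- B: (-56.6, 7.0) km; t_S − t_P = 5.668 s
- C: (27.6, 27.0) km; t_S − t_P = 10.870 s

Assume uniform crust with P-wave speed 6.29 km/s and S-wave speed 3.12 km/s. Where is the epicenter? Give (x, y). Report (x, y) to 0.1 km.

(-38.9, 37.3)

Distance from S−P lag: d = Δt · v_P v_S / (v_P − v_S) = Δt · (6.29·3.12)/(6.29−3.12) ≈ 6.1908·Δt.
So d_A = 70.49, d_B = 35.09, d_C = 67.29 km.
Circle about each station: (x + 2.9)² + (y + 23.3)² = 70.49²; (x + 56.6)² + (y − 7.0)² = 35.09²; (x − 27.6)² + (y − 27.0)² = 67.29².
Subtracting pairs of circle equations eliminates x²+y² and gives linear equations (the radical axes):
-107.4 x + 60.6 y = 6438.79
61.0 x + 100.6 y = 1380.36
Solving the 2×2 system: x ≈ -38.9, y ≈ 37.3 km.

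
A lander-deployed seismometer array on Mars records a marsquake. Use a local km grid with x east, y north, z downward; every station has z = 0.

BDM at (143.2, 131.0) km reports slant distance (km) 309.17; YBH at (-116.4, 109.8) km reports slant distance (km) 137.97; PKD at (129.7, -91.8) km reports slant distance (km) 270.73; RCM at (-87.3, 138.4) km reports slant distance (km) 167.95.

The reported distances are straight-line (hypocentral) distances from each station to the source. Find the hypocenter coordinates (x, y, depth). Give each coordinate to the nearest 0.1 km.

Each station gives a sphere (x−x_i)² + (y−y_i)² + z² = d_i² (stations at z=0).
Subtracting the BDM sphere from YBH and PKD: z² cancels, leaving linear equations in x and y:
-519.2 x − 42.4 y = 64488.13
-27.0 x − 445.6 y = 9873.45
Solving: x ≈ -123.006, y ≈ -14.704 km (keep extra digits for the depth step; rounded: -123.0, -14.7).
Then from the BDM sphere: z² = 309.17² − (x − 143.2)² − (y − 131.0)² with x = -123.006, y = -14.704, so z ≈ 59.083 ≈ 59.1 km.
Check against RCM (with the unrounded solution): distance 167.95 ≈ 167.95 km. ✓

(-123.0, -14.7, 59.1)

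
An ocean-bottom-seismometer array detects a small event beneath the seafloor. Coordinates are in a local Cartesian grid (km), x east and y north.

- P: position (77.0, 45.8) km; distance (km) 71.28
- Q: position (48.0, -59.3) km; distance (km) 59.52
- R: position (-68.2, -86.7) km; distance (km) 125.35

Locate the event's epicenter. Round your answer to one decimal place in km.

Circle about each station: (x − 77.0)² + (y − 45.8)² = 71.28²; (x − 48.0)² + (y + 59.3)² = 59.52²; (x + 68.2)² + (y + 86.7)² = 125.35².
Subtracting the P equation from the Q and R equations removes the quadratic terms:
-58.0 x − 210.2 y = -667.94
-290.4 x − 265.0 y = -6490.29
Solving the 2×2 system: x ≈ 26.0, y ≈ -4.0 km.

(26.0, -4.0)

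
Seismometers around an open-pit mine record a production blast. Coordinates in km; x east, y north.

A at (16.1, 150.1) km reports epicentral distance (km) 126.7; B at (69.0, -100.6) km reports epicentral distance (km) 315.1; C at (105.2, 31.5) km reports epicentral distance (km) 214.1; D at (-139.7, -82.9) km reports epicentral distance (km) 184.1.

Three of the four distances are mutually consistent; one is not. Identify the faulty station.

Solve using three stations at a time. Using A, C, D (subtract circle equations pairwise → linear system) gives (x, y) ≈ (-98.8, 96.6).
Distances from that point to each station vs reported:
  A: calculated 126.7 vs reported 126.7 → residual 0.0 km
  B: calculated 258.9 vs reported 315.1 → residual 56.2 km
  C: calculated 214.1 vs reported 214.1 → residual 0.0 km
  D: calculated 184.1 vs reported 184.1 → residual 0.0 km
A, C, D are mutually consistent (residuals ≈ 0); B is off by 56.2 km.

B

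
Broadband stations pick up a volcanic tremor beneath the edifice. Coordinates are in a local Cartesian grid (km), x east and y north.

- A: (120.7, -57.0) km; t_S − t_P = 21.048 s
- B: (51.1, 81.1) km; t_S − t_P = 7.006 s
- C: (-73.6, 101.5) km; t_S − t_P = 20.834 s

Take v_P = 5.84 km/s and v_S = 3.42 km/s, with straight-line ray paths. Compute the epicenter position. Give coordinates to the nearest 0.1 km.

x ≈ 97.8 km, y ≈ 115.2 km

Distance from S−P lag: d = Δt · v_P v_S / (v_P − v_S) = Δt · (5.84·3.42)/(5.84−3.42) ≈ 8.2532·Δt.
So d_A = 173.71, d_B = 57.82, d_C = 171.95 km.
Circle about each station: (x − 120.7)² + (y + 57.0)² = 173.71²; (x − 51.1)² + (y − 81.1)² = 57.82²; (x + 73.6)² + (y − 101.5)² = 171.95².
Subtracting pairs of circle equations eliminates x²+y² and gives linear equations (the radical axes):
-139.2 x + 276.2 y = 18202.94
-388.6 x + 317.0 y = -1489.92
Solving the 2×2 system: x ≈ 97.8, y ≈ 115.2 km.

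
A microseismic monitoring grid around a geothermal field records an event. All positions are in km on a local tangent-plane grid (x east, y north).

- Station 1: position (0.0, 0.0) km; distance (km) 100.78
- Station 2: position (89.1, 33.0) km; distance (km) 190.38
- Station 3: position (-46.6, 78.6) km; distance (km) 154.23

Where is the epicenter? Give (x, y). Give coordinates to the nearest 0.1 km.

Circle about each station: x² + y² = 100.78²; (x − 89.1)² + (y − 33.0)² = 190.38²; (x + 46.6)² + (y − 78.6)² = 154.23².
Subtracting the Station 1 equation from the Station 2 and Station 3 equations removes the quadratic terms:
178.2 x + 66.0 y = -17060.13
-93.2 x + 157.2 y = -5280.76
Solving the 2×2 system: x ≈ -68.3, y ≈ -74.1 km.

x ≈ -68.3 km, y ≈ -74.1 km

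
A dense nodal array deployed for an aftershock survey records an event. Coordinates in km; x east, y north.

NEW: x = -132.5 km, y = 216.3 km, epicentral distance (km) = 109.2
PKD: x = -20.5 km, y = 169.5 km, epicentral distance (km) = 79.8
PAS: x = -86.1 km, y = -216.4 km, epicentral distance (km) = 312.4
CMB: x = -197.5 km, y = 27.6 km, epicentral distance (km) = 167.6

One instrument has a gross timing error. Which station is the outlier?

NEW

Solve using three stations at a time. Using PKD, PAS, CMB (subtract circle equations pairwise → linear system) gives (x, y) ≈ (-43.2, 93.0).
Distances from that point to each station vs reported:
  NEW: calculated 152.2 vs reported 109.2 → residual 43.0 km
  PKD: calculated 79.8 vs reported 79.8 → residual 0.0 km
  PAS: calculated 312.4 vs reported 312.4 → residual 0.0 km
  CMB: calculated 167.6 vs reported 167.6 → residual 0.0 km
PKD, PAS, CMB are mutually consistent (residuals ≈ 0); NEW is off by 43.0 km.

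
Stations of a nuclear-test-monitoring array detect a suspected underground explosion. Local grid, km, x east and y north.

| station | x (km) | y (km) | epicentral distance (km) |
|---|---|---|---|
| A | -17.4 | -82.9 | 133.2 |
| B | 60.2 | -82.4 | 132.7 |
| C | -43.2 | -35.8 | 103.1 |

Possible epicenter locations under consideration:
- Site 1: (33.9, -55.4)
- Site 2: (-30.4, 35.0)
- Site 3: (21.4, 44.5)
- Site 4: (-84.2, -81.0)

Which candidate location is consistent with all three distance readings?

Site 3

For each candidate, compare |candidate − station| to the reported distance:
Site 1: residuals A 75.0, B 95.0, C 23.5 → max 95.0 km
Site 2: residuals A 14.6, B 15.6, C 31.2 → max 31.2 km
Site 3: residuals A 0.0, B 0.0, C 0.0 → max 0.0 km
Site 4: residuals A 66.4, B 11.7, C 42.1 → max 66.4 km
Only Site 3 has all residuals ≈ 0.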